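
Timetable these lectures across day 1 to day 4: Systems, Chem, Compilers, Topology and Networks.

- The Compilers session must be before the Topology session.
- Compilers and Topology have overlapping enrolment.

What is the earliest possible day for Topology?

day 2

Precedence pushes Topology to at least day 2.
Topology at day 2 is achievable: Chem -> day 1, Topology -> day 2, Compilers -> day 1, Networks -> day 1, Systems -> day 1.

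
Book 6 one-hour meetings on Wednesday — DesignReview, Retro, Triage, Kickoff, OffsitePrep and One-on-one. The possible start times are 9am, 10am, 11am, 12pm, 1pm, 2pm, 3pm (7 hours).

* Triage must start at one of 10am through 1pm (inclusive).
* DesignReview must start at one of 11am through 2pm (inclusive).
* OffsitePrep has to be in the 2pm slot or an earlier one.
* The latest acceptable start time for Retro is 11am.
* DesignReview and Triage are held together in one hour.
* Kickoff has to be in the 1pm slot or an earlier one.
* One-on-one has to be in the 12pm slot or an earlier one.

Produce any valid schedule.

DesignReview -> 11am, Kickoff -> 9am, Triage -> 11am, OffsitePrep -> 9am, One-on-one -> 9am, Retro -> 9am

Checking: DesignReview = Triage = 11am; Retro=9am in [9am,11am]; DesignReview=11am in [11am,2pm]; OffsitePrep=9am in [9am,2pm]; One-on-one=9am in [9am,12pm]; Triage=11am in [10am,1pm]; Kickoff=9am in [9am,1pm].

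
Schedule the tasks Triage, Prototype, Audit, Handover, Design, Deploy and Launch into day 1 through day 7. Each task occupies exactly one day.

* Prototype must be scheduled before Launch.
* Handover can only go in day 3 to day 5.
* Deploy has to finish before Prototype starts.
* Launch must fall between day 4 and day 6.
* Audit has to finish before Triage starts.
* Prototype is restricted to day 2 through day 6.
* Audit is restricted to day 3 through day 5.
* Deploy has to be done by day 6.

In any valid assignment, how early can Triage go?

Precedence pushes Triage to at least day 4.
Triage at day 4 is achievable: Audit=day 3, Prototype=day 2, Triage=day 4, Handover=day 3, Deploy=day 1, Launch=day 4, Design=day 1.

day 4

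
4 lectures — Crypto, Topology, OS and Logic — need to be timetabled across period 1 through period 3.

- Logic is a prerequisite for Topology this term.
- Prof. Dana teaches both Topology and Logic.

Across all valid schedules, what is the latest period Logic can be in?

period 2

Downstream work caps Logic at period 2.
Logic at period 2 is achievable: Crypto=period 1, Topology=period 3, Logic=period 2, OS=period 1.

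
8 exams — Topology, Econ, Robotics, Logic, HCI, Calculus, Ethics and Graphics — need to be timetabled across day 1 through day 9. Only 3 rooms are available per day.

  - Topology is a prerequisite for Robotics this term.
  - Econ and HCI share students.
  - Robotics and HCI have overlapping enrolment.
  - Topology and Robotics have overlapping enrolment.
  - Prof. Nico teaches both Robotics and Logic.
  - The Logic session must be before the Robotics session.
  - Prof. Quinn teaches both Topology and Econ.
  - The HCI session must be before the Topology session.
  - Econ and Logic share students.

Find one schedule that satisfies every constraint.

Robotics in day 3; Logic in day 1; HCI in day 1; Calculus in day 1; Econ in day 3; Topology in day 2; Ethics in day 2; Graphics in day 2

Checking: HCI(day 1) before Topology(day 2); Topology(day 2) before Robotics(day 3); Logic(day 1) before Robotics(day 3); Robotics(day 3) != HCI(day 1); Topology(day 2) != Robotics(day 3); Topology(day 2) != Econ(day 3); Robotics(day 3) != Logic(day 1); Econ(day 3) != Logic(day 1); Econ(day 3) != HCI(day 1); max 3 per day (cap 3).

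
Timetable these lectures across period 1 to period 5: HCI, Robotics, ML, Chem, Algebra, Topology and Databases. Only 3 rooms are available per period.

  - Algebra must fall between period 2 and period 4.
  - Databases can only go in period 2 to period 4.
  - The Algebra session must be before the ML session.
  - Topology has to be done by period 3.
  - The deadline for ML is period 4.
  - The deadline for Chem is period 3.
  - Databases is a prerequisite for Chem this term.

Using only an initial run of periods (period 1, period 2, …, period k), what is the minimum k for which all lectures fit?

The precedence chain requires at least 2 distinct periods.
With at most 3 per period and 7 lectures, at least 3 periods are needed.
Propagating the time windows through the other constraints, ML can't land before period 3, so the schedule must run through at least period 3.
3 works (last occupied period: period 3): for example Robotics in period 1, Databases in period 2, HCI in period 1, Topology in period 1, Algebra in period 2, ML in period 3, Chem in period 3.

3 periods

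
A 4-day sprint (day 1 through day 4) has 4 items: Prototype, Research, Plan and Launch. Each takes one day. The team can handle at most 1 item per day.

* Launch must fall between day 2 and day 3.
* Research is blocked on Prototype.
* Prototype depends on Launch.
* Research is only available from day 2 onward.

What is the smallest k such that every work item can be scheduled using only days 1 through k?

4

The precedence chain requires at least 3 distinct days.
With at most 1 per day and 4 work items, at least 4 days are needed.
Propagating the time windows through the other constraints, Research can't land before day 4, so the schedule must run through at least day 4.
4 works (last occupied day: day 4): for example Research in day 4; Launch in day 2; Plan in day 1; Prototype in day 3.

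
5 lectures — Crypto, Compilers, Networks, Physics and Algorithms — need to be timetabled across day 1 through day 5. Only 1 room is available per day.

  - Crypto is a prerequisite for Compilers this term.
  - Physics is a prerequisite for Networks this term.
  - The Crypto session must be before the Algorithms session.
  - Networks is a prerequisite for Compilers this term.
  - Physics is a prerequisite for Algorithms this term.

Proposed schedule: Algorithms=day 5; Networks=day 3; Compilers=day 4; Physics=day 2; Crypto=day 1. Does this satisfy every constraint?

Physics is a prerequisite for Networks this term — holds.
Physics is a prerequisite for Algorithms this term — holds.
The Crypto session must be before the Algorithms session — holds.
Networks is a prerequisite for Compilers this term — holds.
Only 1 room is available per day — holds.
Crypto is a prerequisite for Compilers this term — holds.

Yes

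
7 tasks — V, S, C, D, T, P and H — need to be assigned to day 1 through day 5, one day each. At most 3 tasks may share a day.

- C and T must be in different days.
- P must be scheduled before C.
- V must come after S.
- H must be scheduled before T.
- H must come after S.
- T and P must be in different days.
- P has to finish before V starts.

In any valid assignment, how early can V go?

day 2

Precedence pushes V to at least day 2.
V at day 2 is achievable: D -> day 1; T -> day 3; S -> day 1; C -> day 2; H -> day 2; P -> day 1; V -> day 2.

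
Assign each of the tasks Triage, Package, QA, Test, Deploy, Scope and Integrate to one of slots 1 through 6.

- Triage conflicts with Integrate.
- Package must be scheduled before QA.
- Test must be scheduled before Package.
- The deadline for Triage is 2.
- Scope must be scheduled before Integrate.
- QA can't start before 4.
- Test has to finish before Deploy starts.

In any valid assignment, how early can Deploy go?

Precedence pushes Deploy to at least 2.
Deploy at 2 is achievable: Package -> 2; Test -> 1; QA -> 4; Scope -> 1; Deploy -> 2; Integrate -> 2; Triage -> 1.

2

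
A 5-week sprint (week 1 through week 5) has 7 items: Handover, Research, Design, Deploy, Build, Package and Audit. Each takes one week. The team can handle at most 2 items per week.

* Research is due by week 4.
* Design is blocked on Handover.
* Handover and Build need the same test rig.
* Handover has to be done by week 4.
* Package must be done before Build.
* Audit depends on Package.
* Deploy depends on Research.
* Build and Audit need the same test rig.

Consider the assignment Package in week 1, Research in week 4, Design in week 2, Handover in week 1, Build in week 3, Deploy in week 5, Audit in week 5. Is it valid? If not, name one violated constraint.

Valid

Build and Audit need the same test rig — holds.
Handover has to be done by week 4 — holds.
Deploy depends on Research — holds.
Research is due by week 4 — holds.
Package must be done before Build — holds.
Handover and Build need the same test rig — holds.
Design is blocked on Handover — holds.
Audit depends on Package — holds.
The team can handle at most 2 items per week — holds.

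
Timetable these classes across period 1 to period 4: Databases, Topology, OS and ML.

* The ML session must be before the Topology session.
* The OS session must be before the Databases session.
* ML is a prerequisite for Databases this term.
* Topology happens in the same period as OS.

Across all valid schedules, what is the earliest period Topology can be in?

Precedence pushes Topology to at least period 2; Topology must be in the same period as OS, which can't be after period 3, so Topology is at most period 3.
Topology at period 2 is achievable: Topology in period 2, OS in period 2, Databases in period 3, ML in period 1.

period 2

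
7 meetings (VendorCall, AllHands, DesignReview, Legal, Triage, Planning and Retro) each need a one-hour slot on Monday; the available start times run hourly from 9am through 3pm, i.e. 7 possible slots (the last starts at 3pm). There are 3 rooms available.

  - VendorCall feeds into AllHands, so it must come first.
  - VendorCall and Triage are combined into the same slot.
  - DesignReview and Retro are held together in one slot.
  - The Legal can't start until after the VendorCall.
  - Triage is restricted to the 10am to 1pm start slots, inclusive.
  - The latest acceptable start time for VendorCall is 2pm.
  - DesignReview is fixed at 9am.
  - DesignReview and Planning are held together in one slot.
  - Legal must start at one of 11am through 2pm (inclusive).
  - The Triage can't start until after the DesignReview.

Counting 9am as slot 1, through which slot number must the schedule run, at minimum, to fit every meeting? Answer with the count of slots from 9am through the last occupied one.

3 slots

The precedence chain requires at least 3 distinct slots.
With at most 3 per slot and 7 meetings, at least 3 slots are needed.
3 works (last occupied slot: 11am): for example Legal in 11am; VendorCall in 10am; Triage in 10am; AllHands in 11am; Retro in 9am; DesignReview in 9am; Planning in 9am.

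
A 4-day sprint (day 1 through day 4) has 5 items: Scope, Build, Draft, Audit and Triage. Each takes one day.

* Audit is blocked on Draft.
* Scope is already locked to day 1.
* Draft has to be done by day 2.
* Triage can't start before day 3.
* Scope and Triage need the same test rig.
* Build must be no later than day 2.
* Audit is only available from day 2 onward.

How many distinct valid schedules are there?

20

Splitting on Build: it can be day 1 (10), day 2 (10). Listing each branch's schedules as (Scope, Draft, Audit, Triage) by day number:
Build=day 1: (1,1,2,3) (1,1,2,4) (1,1,3,3) (1,1,3,4) (1,1,4,3) (1,1,4,4) (1,2,3,3) (1,2,3,4) (1,2,4,3) (1,2,4,4) — 10.
Build=day 2: (1,1,2,3) (1,1,2,4) (1,1,3,3) (1,1,3,4) (1,1,4,3) (1,1,4,4) (1,2,3,3) (1,2,3,4) (1,2,4,3) (1,2,4,4) — 10.
Summing: 10 + 10 = 20.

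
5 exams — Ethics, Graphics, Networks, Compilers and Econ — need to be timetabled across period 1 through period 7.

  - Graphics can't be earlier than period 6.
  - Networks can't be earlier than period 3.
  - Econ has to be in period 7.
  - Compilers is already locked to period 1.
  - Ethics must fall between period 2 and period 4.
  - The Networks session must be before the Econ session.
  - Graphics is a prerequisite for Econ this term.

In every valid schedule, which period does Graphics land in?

period 6

Graphics is available from period 6; downstream work caps Graphics at period 6.
So Graphics is pinned to period 6.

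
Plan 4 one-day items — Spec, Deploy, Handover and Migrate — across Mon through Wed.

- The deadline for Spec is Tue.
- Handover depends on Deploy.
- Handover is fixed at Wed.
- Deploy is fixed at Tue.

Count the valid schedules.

6

Splitting on Spec: it can be Mon (3), Tue (3). Listing each branch's schedules as (Deploy, Handover, Migrate):
Spec=Mon: (Tue,Wed,Mon) (Tue,Wed,Tue) (Tue,Wed,Wed) — 3.
Spec=Tue: (Tue,Wed,Mon) (Tue,Wed,Tue) (Tue,Wed,Wed) — 3.
Summing: 3 + 3 = 6.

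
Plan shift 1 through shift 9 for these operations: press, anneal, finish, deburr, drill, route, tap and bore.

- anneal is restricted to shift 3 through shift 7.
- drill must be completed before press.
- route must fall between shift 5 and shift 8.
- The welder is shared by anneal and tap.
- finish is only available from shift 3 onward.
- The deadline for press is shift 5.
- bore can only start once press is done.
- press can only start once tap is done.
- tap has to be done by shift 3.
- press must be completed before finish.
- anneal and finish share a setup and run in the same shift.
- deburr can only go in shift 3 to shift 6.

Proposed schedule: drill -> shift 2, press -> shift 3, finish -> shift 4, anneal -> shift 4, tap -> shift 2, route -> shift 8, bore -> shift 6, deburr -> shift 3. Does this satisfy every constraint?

Yes

anneal is restricted to shift 3 through shift 7 — holds.
The deadline for press is shift 5 — holds.
finish is only available from shift 3 onward — holds.
press must be completed before finish — holds.
anneal and finish share a setup and run in the same shift — holds.
deburr can only go in shift 3 to shift 6 — holds.
bore can only start once press is done — holds.
route must fall between shift 5 and shift 8 — holds.
tap has to be done by shift 3 — holds.
The welder is shared by anneal and tap — holds.
press can only start once tap is done — holds.
drill must be completed before press — holds.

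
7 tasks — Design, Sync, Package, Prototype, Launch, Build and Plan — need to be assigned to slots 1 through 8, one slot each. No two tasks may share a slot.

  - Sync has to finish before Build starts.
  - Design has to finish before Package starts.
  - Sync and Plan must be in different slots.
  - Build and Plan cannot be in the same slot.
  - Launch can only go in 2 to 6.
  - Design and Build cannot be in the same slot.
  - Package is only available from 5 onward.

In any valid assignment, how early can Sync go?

Downstream work caps Sync at 7.
Sync at 1 is achievable: Design in 3; Build in 4; Launch in 2; Package in 5; Plan in 7; Sync in 1; Prototype in 6.

1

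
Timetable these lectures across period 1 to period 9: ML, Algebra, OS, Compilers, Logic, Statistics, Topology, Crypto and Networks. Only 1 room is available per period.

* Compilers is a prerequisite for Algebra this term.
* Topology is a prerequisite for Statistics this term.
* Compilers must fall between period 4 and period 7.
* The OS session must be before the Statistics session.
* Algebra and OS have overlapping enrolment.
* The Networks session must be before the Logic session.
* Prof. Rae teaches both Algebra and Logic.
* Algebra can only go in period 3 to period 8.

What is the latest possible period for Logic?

period 9

Precedence pushes Logic to at least period 2.
Logic at period 9 is achievable: Algebra -> period 5, ML -> period 7, Networks -> period 6, Compilers -> period 4, Statistics -> period 3, Crypto -> period 8, Topology -> period 2, OS -> period 1, Logic -> period 9.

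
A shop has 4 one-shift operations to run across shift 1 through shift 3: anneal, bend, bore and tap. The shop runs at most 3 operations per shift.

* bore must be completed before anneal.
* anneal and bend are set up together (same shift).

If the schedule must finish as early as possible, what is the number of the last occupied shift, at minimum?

The precedence chain requires at least 2 distinct shifts.
With at most 3 per shift and 4 operations, at least 2 shifts are needed.
2 works (last occupied shift: shift 2): for example bend -> shift 2; anneal -> shift 2; tap -> shift 1; bore -> shift 1.

2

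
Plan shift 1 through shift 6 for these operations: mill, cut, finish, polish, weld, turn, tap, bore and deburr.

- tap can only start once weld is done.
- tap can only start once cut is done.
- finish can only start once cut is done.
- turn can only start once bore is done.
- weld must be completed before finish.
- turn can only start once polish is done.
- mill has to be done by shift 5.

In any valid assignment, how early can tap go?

Precedence pushes tap to at least shift 2.
tap at shift 2 is achievable: bore=shift 1, cut=shift 1, polish=shift 1, deburr=shift 1, tap=shift 2, weld=shift 1, finish=shift 2, mill=shift 1, turn=shift 2.

shift 2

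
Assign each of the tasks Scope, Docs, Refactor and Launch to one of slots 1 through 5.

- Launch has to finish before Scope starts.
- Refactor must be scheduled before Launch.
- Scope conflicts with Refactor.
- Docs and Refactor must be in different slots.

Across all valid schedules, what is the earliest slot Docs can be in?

1

Docs at 1 is achievable: Launch in 3, Docs in 1, Refactor in 2, Scope in 4.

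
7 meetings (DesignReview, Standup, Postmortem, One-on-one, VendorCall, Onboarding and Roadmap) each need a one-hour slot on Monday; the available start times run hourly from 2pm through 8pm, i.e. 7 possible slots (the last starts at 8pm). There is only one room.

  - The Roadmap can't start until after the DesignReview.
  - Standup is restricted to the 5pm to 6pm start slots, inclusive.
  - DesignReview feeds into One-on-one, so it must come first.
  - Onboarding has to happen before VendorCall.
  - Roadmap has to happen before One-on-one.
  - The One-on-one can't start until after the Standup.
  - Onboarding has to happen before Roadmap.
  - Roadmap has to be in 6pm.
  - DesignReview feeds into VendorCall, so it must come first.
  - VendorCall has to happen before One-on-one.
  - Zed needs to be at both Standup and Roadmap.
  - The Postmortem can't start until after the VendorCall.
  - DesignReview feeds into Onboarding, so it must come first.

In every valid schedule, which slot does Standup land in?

Standup's window is 5pm–6pm.
Roadmap is fixed at 6pm, and Standup can't share a slot with Roadmap.
So Standup must be 5pm.

5pm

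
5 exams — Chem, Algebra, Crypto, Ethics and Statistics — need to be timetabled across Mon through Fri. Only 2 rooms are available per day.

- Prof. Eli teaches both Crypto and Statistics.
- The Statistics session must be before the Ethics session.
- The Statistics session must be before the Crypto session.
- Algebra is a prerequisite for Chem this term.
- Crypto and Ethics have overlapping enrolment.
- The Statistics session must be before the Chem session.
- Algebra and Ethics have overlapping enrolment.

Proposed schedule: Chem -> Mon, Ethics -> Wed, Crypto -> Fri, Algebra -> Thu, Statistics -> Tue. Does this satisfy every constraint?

No — it violates: Algebra is a prerequisite for Chem this term

The Statistics session must be before the Crypto session — holds.
Crypto and Ethics have overlapping enrolment — holds.
Algebra is a prerequisite for Chem this term — violated.
Algebra and Ethics have overlapping enrolment — holds.
The Statistics session must be before the Chem session — violated.
Only 2 rooms are available per day — holds.
Prof. Eli teaches both Crypto and Statistics — holds.
The Statistics session must be before the Ethics session — holds.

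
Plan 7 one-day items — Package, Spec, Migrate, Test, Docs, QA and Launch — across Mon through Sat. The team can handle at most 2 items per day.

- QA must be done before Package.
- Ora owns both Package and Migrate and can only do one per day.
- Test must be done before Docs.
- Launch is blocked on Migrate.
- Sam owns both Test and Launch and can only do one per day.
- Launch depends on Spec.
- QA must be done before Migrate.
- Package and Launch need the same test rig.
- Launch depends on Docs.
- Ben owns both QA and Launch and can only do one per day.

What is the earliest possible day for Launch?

Thu

Precedence pushes Launch to at least Wed.
Launch at Thu is achievable: QA in Mon, Launch in Thu, Migrate in Tue, Spec in Wed, Test in Mon, Docs in Tue, Package in Wed.
Nothing earlier works — the conflict and capacity constraints rule out every day before Thu.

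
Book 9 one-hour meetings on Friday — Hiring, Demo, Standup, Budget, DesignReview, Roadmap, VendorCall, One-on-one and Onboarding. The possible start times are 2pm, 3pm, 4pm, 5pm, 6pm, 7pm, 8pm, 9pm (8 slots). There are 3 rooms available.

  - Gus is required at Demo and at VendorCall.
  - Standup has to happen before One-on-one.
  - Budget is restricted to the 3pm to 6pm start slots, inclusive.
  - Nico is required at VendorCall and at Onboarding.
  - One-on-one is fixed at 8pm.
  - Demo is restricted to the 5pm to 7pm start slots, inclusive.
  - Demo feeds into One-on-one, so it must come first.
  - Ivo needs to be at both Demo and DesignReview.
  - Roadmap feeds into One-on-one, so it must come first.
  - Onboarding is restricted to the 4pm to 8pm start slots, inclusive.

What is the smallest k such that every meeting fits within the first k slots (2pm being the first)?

7

The precedence chain requires at least 2 distinct slots.
With at most 3 per slot and 9 meetings, at least 3 slots are needed.
One-on-one can't be placed before 8pm — that is slot 7 counting from 2pm — so the schedule must run through at least 7 slots.
7 works (last occupied slot: 8pm): for example Onboarding=4pm, VendorCall=3pm, Roadmap=2pm, Demo=5pm, Budget=3pm, Standup=2pm, Hiring=2pm, DesignReview=3pm, One-on-one=8pm.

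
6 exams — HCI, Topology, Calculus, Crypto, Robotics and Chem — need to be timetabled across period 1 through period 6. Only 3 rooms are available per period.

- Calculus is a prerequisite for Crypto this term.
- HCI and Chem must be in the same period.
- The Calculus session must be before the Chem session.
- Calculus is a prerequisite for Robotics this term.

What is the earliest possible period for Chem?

Precedence pushes Chem to at least period 2.
Chem at period 2 is achievable: HCI -> period 2; Crypto -> period 2; Chem -> period 2; Calculus -> period 1; Robotics -> period 3; Topology -> period 1.

period 2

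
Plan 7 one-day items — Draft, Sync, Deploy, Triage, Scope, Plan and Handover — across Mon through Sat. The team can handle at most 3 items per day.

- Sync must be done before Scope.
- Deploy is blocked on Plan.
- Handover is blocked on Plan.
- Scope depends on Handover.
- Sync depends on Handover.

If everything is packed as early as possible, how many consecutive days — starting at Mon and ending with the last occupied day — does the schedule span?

The precedence chain requires at least 4 distinct days.
With at most 3 per day and 7 tasks, at least 3 days are needed.
4 works (last occupied day: Thu): for example Sync=Wed, Draft=Mon, Triage=Mon, Handover=Tue, Plan=Mon, Deploy=Tue, Scope=Thu.

4 days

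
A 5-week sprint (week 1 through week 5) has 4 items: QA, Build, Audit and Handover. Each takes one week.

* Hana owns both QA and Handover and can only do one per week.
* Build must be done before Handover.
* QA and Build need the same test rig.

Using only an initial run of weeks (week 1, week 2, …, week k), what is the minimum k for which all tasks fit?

3

The precedence chain requires at least 2 distinct weeks.
Could 2 weeks be enough, i.e. nothing placed later than week 2? No: Handover must come after Build (at week 1 or later) → {week 2}; Build must come before Handover (at week 2 or earlier) → {week 1}; QA can't share with Build (week 1) → {week 2}; Handover can't share with QA (week 2) → nothing is left.
So 2 weeks is not enough.
3 works (last occupied week: week 3): for example QA=week 3, Audit=week 1, Build=week 1, Handover=week 2.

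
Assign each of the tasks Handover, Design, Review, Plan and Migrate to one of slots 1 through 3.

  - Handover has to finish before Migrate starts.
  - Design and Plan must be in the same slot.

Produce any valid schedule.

Handover -> 1, Design -> 1, Migrate -> 2, Plan -> 1, Review -> 1

Checking: Handover(1) before Migrate(2); Design = Plan = 1.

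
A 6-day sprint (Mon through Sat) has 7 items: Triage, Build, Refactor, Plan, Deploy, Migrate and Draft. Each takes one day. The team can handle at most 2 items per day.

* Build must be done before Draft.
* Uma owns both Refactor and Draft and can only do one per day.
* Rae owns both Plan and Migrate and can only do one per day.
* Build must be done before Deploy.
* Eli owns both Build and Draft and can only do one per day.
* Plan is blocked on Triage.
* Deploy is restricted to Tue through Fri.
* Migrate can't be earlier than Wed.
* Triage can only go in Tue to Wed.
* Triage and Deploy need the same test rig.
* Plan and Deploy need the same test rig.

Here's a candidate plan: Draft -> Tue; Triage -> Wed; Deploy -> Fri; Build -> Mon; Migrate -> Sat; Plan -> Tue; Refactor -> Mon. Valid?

Triage and Deploy need the same test rig — holds.
Triage can only go in Tue to Wed — holds.
Eli owns both Build and Draft and can only do one per day — holds.
Deploy is restricted to Tue through Fri — holds.
The team can handle at most 2 items per day — holds.
Build must be done before Draft — holds.
Migrate can't be earlier than Wed — holds.
Uma owns both Refactor and Draft and can only do one per day — holds.
Build must be done before Deploy — holds.
Plan and Deploy need the same test rig — holds.
Plan is blocked on Triage — violated.
Rae owns both Plan and Migrate and can only do one per day — holds.

No. Plan is blocked on Triage is not satisfied.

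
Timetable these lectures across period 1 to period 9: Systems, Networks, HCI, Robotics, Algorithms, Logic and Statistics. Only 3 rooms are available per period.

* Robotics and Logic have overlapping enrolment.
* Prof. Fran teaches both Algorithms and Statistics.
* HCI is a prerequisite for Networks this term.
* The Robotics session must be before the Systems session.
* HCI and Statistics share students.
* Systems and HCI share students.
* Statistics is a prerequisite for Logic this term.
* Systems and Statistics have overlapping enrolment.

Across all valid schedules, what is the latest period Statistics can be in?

period 8

Downstream work caps Statistics at period 8.
Statistics at period 8 is achievable: Algorithms in period 1; Systems in period 2; Robotics in period 1; Logic in period 9; Networks in period 2; Statistics in period 8; HCI in period 1.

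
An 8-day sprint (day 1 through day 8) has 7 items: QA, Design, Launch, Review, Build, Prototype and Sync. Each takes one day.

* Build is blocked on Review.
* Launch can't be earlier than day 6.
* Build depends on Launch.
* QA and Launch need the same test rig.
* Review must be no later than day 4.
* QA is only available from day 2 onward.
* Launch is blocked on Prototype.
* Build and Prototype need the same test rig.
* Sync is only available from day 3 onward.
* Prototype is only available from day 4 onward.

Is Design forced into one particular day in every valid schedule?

No

Design can be day 1 (e.g. Launch -> day 6, Prototype -> day 4, Design -> day 1, Build -> day 7, QA -> day 2, Sync -> day 3, Review -> day 1) or day 2 (e.g. Build=day 7; Review=day 1; Design=day 2; Sync=day 3; QA=day 2; Prototype=day 4; Launch=day 6).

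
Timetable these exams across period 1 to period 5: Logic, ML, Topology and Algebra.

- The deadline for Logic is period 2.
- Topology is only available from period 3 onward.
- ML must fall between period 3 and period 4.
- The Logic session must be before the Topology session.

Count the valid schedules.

Splitting on Logic: it can be period 1 (30), period 2 (30). Listing each branch's schedules as (ML, Topology, Algebra) by period number:
Logic=period 1: (3,3,1) (3,3,2) (3,3,3) (3,3,4) (3,3,5) (3,4,1) (3,4,2) (3,4,3) (3,4,4) (3,4,5) (3,5,1) (3,5,2) (3,5,3) (3,5,4) (3,5,5) (4,3,1) (4,3,2) (4,3,3) (4,3,4) (4,3,5) (4,4,1) (4,4,2) (4,4,3) (4,4,4) (4,4,5) (4,5,1) (4,5,2) (4,5,3) (4,5,4) (4,5,5) — 30.
Logic=period 2: (3,3,1) (3,3,2) (3,3,3) (3,3,4) (3,3,5) (3,4,1) (3,4,2) (3,4,3) (3,4,4) (3,4,5) (3,5,1) (3,5,2) (3,5,3) (3,5,4) (3,5,5) (4,3,1) (4,3,2) (4,3,3) (4,3,4) (4,3,5) (4,4,1) (4,4,2) (4,4,3) (4,4,4) (4,4,5) (4,5,1) (4,5,2) (4,5,3) (4,5,4) (4,5,5) — 30.
Summing: 30 + 30 = 60.

60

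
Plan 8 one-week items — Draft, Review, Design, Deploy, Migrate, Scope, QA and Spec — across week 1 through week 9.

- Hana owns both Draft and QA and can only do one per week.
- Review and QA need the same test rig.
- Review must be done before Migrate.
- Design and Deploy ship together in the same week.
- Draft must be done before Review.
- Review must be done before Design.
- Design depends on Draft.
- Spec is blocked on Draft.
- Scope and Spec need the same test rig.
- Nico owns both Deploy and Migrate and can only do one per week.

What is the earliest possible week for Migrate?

Precedence pushes Migrate to at least week 3.
Migrate at week 3 is achievable: Deploy=week 4; Draft=week 1; Design=week 4; Scope=week 1; QA=week 3; Spec=week 2; Review=week 2; Migrate=week 3.

week 3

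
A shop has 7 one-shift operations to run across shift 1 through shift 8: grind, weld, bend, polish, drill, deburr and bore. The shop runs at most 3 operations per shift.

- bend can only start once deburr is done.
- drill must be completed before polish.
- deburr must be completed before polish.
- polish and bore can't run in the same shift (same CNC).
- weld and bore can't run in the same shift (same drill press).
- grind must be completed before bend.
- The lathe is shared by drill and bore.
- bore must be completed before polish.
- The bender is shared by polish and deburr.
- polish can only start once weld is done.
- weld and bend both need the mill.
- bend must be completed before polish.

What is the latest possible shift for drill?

Downstream work caps drill at shift 7.
drill at shift 7 is achievable: bend -> shift 2; bore -> shift 2; polish -> shift 8; grind -> shift 1; weld -> shift 1; drill -> shift 7; deburr -> shift 1.

shift 7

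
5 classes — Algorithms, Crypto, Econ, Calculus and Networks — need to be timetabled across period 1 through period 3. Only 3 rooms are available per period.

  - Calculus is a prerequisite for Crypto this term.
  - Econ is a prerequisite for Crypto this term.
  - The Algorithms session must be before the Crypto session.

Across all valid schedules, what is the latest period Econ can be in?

Downstream work caps Econ at period 2.
Econ at period 2 is achievable: Networks in period 1; Calculus in period 1; Econ in period 2; Crypto in period 3; Algorithms in period 1.

period 2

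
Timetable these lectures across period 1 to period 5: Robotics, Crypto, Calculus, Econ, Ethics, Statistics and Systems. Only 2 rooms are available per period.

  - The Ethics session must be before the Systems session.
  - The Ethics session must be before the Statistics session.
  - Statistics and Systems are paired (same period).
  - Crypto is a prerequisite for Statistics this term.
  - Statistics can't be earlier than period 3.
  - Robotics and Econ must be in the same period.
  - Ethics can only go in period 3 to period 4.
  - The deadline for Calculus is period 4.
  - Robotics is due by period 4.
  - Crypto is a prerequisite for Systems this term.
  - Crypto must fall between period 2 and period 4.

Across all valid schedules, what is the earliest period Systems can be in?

period 4

Precedence pushes Systems to at least period 4.
Systems at period 4 is achievable: Robotics=period 1; Calculus=period 2; Ethics=period 3; Statistics=period 4; Crypto=period 2; Econ=period 1; Systems=period 4.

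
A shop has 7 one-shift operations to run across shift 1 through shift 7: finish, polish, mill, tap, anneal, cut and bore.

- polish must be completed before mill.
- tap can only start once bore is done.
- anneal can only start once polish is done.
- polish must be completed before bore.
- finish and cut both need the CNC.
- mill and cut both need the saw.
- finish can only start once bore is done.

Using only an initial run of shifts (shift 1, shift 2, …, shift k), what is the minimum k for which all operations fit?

3

The precedence chain requires at least 3 distinct shifts.
3 works (last occupied shift: shift 3): for example bore in shift 2; cut in shift 1; finish in shift 3; tap in shift 3; polish in shift 1; anneal in shift 2; mill in shift 2.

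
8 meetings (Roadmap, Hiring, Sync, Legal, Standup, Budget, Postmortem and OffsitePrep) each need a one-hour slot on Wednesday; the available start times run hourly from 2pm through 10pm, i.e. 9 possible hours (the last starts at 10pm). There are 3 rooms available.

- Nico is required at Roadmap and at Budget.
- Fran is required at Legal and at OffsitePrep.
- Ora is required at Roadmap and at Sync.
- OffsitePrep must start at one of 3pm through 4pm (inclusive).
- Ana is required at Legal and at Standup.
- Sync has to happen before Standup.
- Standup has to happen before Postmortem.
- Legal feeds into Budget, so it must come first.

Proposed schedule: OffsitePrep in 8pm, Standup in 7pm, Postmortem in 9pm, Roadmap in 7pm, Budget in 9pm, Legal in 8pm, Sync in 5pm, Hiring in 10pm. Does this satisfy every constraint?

No. Fran is required at Legal and at OffsitePrep is not satisfied.

Legal feeds into Budget, so it must come first — holds.
OffsitePrep must start at one of 3pm through 4pm (inclusive) — violated.
Nico is required at Roadmap and at Budget — holds.
There are 3 rooms available — holds.
Ana is required at Legal and at Standup — holds.
Ora is required at Roadmap and at Sync — holds.
Fran is required at Legal and at OffsitePrep — violated.
Sync has to happen before Standup — holds.
Standup has to happen before Postmortem — holds.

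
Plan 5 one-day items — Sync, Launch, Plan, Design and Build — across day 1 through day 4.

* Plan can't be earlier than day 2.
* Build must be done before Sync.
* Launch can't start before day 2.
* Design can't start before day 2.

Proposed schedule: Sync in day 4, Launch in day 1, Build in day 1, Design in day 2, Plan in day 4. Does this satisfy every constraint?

No — it violates: Launch can't start before day 2

Launch can't start before day 2 — violated.
Plan can't be earlier than day 2 — holds.
Design can't start before day 2 — holds.
Build must be done before Sync — holds.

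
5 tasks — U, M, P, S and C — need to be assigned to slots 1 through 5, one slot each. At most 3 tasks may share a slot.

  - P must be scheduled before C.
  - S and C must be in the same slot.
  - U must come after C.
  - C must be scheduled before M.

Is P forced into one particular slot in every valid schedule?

P can be 1 (e.g. S=2, U=3, C=2, P=1, M=3) or 2 (e.g. U -> 4; S -> 3; M -> 4; P -> 2; C -> 3).

No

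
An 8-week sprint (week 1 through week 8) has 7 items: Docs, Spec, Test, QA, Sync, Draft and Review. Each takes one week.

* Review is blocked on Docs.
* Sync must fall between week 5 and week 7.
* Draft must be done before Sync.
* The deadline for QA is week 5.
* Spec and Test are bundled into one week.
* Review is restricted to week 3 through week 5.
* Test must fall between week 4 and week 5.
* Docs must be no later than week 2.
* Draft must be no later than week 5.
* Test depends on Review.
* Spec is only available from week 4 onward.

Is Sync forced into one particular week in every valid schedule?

No

Sync can be week 5 (e.g. Review in week 3; Sync in week 5; Draft in week 1; Spec in week 4; Test in week 4; QA in week 1; Docs in week 1) or week 6 (e.g. Spec=week 4, Sync=week 6, Draft=week 1, Test=week 4, Review=week 3, Docs=week 1, QA=week 1).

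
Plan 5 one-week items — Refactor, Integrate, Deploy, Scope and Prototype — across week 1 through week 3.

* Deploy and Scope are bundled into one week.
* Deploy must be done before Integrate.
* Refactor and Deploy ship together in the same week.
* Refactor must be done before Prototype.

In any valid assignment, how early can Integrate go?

Precedence pushes Integrate to at least week 2.
Integrate at week 2 is achievable: Deploy -> week 1; Prototype -> week 2; Refactor -> week 1; Scope -> week 1; Integrate -> week 2.

week 2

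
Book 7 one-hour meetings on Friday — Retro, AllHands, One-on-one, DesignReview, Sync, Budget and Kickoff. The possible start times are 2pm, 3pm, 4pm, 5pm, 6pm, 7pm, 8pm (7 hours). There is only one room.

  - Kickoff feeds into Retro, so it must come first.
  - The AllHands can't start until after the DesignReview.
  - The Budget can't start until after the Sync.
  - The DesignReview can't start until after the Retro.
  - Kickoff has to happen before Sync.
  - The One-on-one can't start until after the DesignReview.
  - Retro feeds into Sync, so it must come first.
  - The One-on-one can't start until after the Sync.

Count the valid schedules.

16

Splitting on AllHands: it can be 5pm (2), 6pm (4), 7pm (5), 8pm (5). Listing each branch's schedules as (Retro, One-on-one, DesignReview, Sync, Budget, Kickoff):
AllHands=5pm: (3pm,7pm,4pm,6pm,8pm,2pm) (3pm,8pm,4pm,6pm,7pm,2pm) — 2.
AllHands=6pm: (3pm,7pm,4pm,5pm,8pm,2pm) (3pm,7pm,5pm,4pm,8pm,2pm) (3pm,8pm,4pm,5pm,7pm,2pm) (3pm,8pm,5pm,4pm,7pm,2pm) — 4.
AllHands=7pm: (3pm,6pm,4pm,5pm,8pm,2pm) (3pm,6pm,5pm,4pm,8pm,2pm) (3pm,8pm,4pm,5pm,6pm,2pm) (3pm,8pm,5pm,4pm,6pm,2pm) (3pm,8pm,6pm,4pm,5pm,2pm) — 5.
AllHands=8pm: (3pm,6pm,4pm,5pm,7pm,2pm) (3pm,6pm,5pm,4pm,7pm,2pm) (3pm,7pm,4pm,5pm,6pm,2pm) (3pm,7pm,5pm,4pm,6pm,2pm) (3pm,7pm,6pm,4pm,5pm,2pm) — 5.
Summing: 2 + 4 + 5 + 5 = 16.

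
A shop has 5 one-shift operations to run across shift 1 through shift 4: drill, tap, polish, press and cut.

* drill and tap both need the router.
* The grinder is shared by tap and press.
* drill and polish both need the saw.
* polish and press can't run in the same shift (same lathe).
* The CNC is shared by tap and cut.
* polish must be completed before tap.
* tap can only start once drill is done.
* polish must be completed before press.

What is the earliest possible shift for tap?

Precedence pushes tap to at least shift 2.
tap at shift 3 is achievable: tap in shift 3; press in shift 2; cut in shift 1; drill in shift 2; polish in shift 1.
Nothing earlier works — the conflict constraints rule out every shift before shift 3.

shift 3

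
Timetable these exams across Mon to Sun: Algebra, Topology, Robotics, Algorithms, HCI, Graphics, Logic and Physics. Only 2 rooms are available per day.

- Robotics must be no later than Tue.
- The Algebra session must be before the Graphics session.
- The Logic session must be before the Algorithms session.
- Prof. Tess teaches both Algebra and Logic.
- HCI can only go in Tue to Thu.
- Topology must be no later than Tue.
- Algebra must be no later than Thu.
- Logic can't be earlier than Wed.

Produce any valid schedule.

Robotics=Mon, Algebra=Tue, HCI=Tue, Graphics=Wed, Topology=Mon, Algorithms=Thu, Physics=Thu, Logic=Wed

Checking: Algebra(Tue) before Graphics(Wed); Logic(Wed) before Algorithms(Thu); Algebra(Tue) != Logic(Wed); Logic=Wed in [Wed,Sun]; Robotics=Mon in [Mon,Tue]; Algebra=Tue in [Mon,Thu]; Topology=Mon in [Mon,Tue]; HCI=Tue in [Tue,Thu]; max 2 per day (cap 2).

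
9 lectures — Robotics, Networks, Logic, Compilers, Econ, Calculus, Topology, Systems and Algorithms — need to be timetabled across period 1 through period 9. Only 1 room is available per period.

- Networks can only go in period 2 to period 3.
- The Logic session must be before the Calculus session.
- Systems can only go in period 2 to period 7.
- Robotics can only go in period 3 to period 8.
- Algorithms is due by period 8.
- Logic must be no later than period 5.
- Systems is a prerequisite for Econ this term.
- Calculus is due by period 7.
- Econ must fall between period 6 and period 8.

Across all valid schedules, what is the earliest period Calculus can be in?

Precedence pushes Calculus to at least period 2; Calculus's own window allows nothing later than period 7.
Calculus at period 2 is achievable: Systems -> period 4, Algorithms -> period 7, Logic -> period 1, Robotics -> period 5, Calculus -> period 2, Econ -> period 6, Topology -> period 9, Compilers -> period 8, Networks -> period 3.

period 2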